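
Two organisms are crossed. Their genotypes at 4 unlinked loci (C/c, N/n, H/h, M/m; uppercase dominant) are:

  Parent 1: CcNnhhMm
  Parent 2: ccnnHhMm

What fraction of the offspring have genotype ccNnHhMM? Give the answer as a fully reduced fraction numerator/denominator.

CcNnhhMm gametes: CNhM×2, CNhm×2, CnhM×2, Cnhm×2, cNhM×2, cNhm×2, cnhM×2, cnhm×2
ccnnHhMm gametes: cnHM×4, cnHm×4, cnhM×4, cnhm×4
CcNnhhMm×ccnnHhMm grid (16·16=256): CcNnHhMM=8 CcNnHhMm=16 CcNnHhmm=8 CcNnhhMM=8 CcNnhhMm=16 CcNnhhmm=8 CcnnHhMM=8 CcnnHhMm=16 CcnnHhmm=8 CcnnhhMM=8 CcnnhhMm=16 Ccnnhhmm=8 ccNnHhMM=8 ccNnHhMm=16 ccNnHhmm=8 ccNnhhMM=8 ccNnhhMm=16 ccNnhhmm=8 ccnnHhMM=8 ccnnHhMm=16 ccnnHhmm=8 ccnnhhMM=8 ccnnhhMm=16 ccnnhhmm=8
ccNnHhMM hits 8/256; gcd=8; 8÷8/256÷8 = 1/32

P(ccNnHhMM) = 1/32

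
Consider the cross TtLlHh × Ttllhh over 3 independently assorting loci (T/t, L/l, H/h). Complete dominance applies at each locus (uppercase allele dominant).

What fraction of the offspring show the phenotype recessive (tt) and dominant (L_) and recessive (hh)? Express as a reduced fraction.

P(tt L_ hh) = 1/16

TtLlHh gametes: TLH×1, TLh×1, TlH×1, Tlh×1, tLH×1, tLh×1, tlH×1, tlh×1
Ttllhh gametes: Tlh×4, tlh×4
TtLlHh×Ttllhh grid (8·8=64): TTLlHh=4 TTLlhh=4 TTllHh=4 TTllhh=4 TtLlHh=8 TtLlhh=8 TtllHh=8 Ttllhh=8 ttLlHh=4 ttLlhh=4 ttllHh=4 ttllhh=4
tt L_ hh hits 4/64; gcd=4; 4÷4/64÷4 = 1/16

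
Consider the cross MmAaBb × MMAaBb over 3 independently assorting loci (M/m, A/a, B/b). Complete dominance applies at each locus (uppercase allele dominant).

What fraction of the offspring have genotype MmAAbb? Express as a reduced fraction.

MmAaBb gametes: MAB×1, MAb×1, MaB×1, Mab×1, mAB×1, mAb×1, maB×1, mab×1
MMAaBb gametes: MAB×2, MAb×2, MaB×2, Mab×2
MmAaBb×MMAaBb grid (8·8=64): MMAABB=2 MMAABb=4 MMAAbb=2 MMAaBB=4 MMAaBb=8 MMAabb=4 MMaaBB=2 MMaaBb=4 MMaabb=2 MmAABB=2 MmAABb=4 MmAAbb=2 MmAaBB=4 MmAaBb=8 MmAabb=4 MmaaBB=2 MmaaBb=4 Mmaabb=2
MmAAbb hits 2/64; gcd=2; 2÷2/64÷2 = 1/32

P(MmAAbb) = 1/32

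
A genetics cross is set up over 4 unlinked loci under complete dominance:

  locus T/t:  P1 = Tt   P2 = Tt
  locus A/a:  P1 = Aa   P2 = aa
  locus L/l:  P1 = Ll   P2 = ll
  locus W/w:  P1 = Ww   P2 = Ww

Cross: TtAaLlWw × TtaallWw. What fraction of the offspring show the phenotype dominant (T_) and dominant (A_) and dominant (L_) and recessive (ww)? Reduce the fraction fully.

TtAaLlWw gametes: TALW×1, TALw×1, TAlW×1, TAlw×1, TaLW×1, TaLw×1, TalW×1, Talw×1, tALW×1, tALw×1, tAlW×1, tAlw×1, taLW×1, taLw×1, talW×1, talw×1
TtaallWw gametes: TalW×4, Talw×4, talW×4, talw×4
TtAaLlWw×TtaallWw grid (16·16=256): TTAaLlWW=4 TTAaLlWw=8 TTAaLlww=4 TTAallWW=4 TTAallWw=8 TTAallww=4 TTaaLlWW=4 TTaaLlWw=8 TTaaLlww=4 TTaallWW=4 TTaallWw=8 TTaallww=4 TtAaLlWW=8 TtAaLlWw=16 TtAaLlww=8 TtAallWW=8 TtAallWw=16 TtAallww=8 TtaaLlWW=8 TtaaLlWw=16 TtaaLlww=8 TtaallWW=8 TtaallWw=16 Ttaallww=8 ttAaLlWW=4 ttAaLlWw=8 ttAaLlww=4 ttAallWW=4 ttAallWw=8 ttAallww=4 ttaaLlWW=4 ttaaLlWw=8 ttaaLlww=4 ttaallWW=4 ttaallWw=8 ttaallww=4
T_ A_ L_ ww hits 12/256; gcd=4; 12÷4/256÷4 = 3/64

P(T_ A_ L_ ww) = 3/64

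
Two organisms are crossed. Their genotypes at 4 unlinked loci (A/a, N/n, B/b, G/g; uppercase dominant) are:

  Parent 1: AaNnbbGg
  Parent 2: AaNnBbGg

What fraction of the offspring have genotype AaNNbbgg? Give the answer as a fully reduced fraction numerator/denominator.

P(AaNNbbgg) = 1/64

AaNnbbGg gametes: ANbG×2, ANbg×2, AnbG×2, Anbg×2, aNbG×2, aNbg×2, anbG×2, anbg×2
AaNnBbGg gametes: ANBG×1, ANBg×1, ANbG×1, ANbg×1, AnBG×1, AnBg×1, AnbG×1, Anbg×1, aNBG×1, aNBg×1, aNbG×1, aNbg×1, anBG×1, anBg×1, anbG×1, anbg×1
AaNnbbGg×AaNnBbGg grid (16·16=256): AANNBbGG=2 AANNBbGg=4 AANNBbgg=2 AANNbbGG=2 AANNbbGg=4 AANNbbgg=2 AANnBbGG=4 AANnBbGg=8 AANnBbgg=4 AANnbbGG=4 AANnbbGg=8 AANnbbgg=4 AAnnBbGG=2 AAnnBbGg=4 AAnnBbgg=2 AAnnbbGG=2 AAnnbbGg=4 AAnnbbgg=2 AaNNBbGG=4 AaNNBbGg=8 AaNNBbgg=4 AaNNbbGG=4 AaNNbbGg=8 AaNNbbgg=4 AaNnBbGG=8 AaNnBbGg=16 AaNnBbgg=8 AaNnbbGG=8 AaNnbbGg=16 AaNnbbgg=8 AannBbGG=4 AannBbGg=8 AannBbgg=4 AannbbGG=4 AannbbGg=8 Aannbbgg=4 aaNNBbGG=2 aaNNBbGg=4 aaNNBbgg=2 aaNNbbGG=2 aaNNbbGg=4 aaNNbbgg=2 aaNnBbGG=4 aaNnBbGg=8 aaNnBbgg=4 aaNnbbGG=4 aaNnbbGg=8 aaNnbbgg=4 aannBbGG=2 aannBbGg=4 aannBbgg=2 aannbbGG=2 aannbbGg=4 aannbbgg=2
AaNNbbgg hits 4/256; gcd=4; 4÷4/256÷4 = 1/64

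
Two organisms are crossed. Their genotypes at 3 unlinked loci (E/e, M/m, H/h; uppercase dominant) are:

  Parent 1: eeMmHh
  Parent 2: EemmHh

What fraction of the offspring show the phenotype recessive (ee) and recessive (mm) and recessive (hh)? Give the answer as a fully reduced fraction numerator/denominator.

P(ee mm hh) = 1/16

eeMmHh gametes: eMH×2, eMh×2, emH×2, emh×2
EemmHh gametes: EmH×2, Emh×2, emH×2, emh×2
eeMmHh×EemmHh grid (8·8=64): EeMmHH=4 EeMmHh=8 EeMmhh=4 EemmHH=4 EemmHh=8 Eemmhh=4 eeMmHH=4 eeMmHh=8 eeMmhh=4 eemmHH=4 eemmHh=8 eemmhh=4
ee mm hh hits 4/64; gcd=4; 4÷4/64÷4 = 1/16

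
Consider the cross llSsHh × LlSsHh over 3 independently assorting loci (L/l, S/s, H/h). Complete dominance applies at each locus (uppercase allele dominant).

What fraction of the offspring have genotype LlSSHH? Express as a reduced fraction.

P(LlSSHH) = 1/32

llSsHh gametes: lSH×2, lSh×2, lsH×2, lsh×2
LlSsHh gametes: LSH×1, LSh×1, LsH×1, Lsh×1, lSH×1, lSh×1, lsH×1, lsh×1
llSsHh×LlSsHh grid (8·8=64): LlSSHH=2 LlSSHh=4 LlSShh=2 LlSsHH=4 LlSsHh=8 LlSshh=4 LlssHH=2 LlssHh=4 Llsshh=2 llSSHH=2 llSSHh=4 llSShh=2 llSsHH=4 llSsHh=8 llSshh=4 llssHH=2 llssHh=4 llsshh=2
LlSSHH hits 2/64; gcd=2; 2÷2/64÷2 = 1/32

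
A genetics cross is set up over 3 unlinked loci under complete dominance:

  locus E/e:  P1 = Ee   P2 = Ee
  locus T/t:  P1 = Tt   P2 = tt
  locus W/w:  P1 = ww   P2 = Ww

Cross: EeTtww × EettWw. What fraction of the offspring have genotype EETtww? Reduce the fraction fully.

EeTtww gametes: ETw×2, Etw×2, eTw×2, etw×2
EettWw gametes: EtW×2, Etw×2, etW×2, etw×2
EeTtww×EettWw grid (8·8=64): EETtWw=4 EETtww=4 EEttWw=4 EEttww=4 EeTtWw=8 EeTtww=8 EettWw=8 Eettww=8 eeTtWw=4 eeTtww=4 eettWw=4 eettww=4
EETtww hits 4/64; gcd=4; 4÷4/64÷4 = 1/16

P(EETtww) = 1/16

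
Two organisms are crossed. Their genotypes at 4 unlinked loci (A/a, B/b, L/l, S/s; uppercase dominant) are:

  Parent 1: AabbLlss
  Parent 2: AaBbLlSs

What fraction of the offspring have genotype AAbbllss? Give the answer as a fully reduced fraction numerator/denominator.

AabbLlss gametes: AbLs×4, Abls×4, abLs×4, abls×4
AaBbLlSs gametes: ABLS×1, ABLs×1, ABlS×1, ABls×1, AbLS×1, AbLs×1, AblS×1, Abls×1, aBLS×1, aBLs×1, aBlS×1, aBls×1, abLS×1, abLs×1, ablS×1, abls×1
AabbLlss×AaBbLlSs grid (16·16=256): AABbLLSs=4 AABbLLss=4 AABbLlSs=8 AABbLlss=8 AABbllSs=4 AABbllss=4 AAbbLLSs=4 AAbbLLss=4 AAbbLlSs=8 AAbbLlss=8 AAbbllSs=4 AAbbllss=4 AaBbLLSs=8 AaBbLLss=8 AaBbLlSs=16 AaBbLlss=16 AaBbllSs=8 AaBbllss=8 AabbLLSs=8 AabbLLss=8 AabbLlSs=16 AabbLlss=16 AabbllSs=8 Aabbllss=8 aaBbLLSs=4 aaBbLLss=4 aaBbLlSs=8 aaBbLlss=8 aaBbllSs=4 aaBbllss=4 aabbLLSs=4 aabbLLss=4 aabbLlSs=8 aabbLlss=8 aabbllSs=4 aabbllss=4
AAbbllss hits 4/256; gcd=4; 4÷4/256÷4 = 1/64

P(AAbbllss) = 1/64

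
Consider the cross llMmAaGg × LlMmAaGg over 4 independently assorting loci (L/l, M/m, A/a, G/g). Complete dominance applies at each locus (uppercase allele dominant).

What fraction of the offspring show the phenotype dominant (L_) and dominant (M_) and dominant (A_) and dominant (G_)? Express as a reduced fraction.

llMmAaGg gametes: lMAG×2, lMAg×2, lMaG×2, lMag×2, lmAG×2, lmAg×2, lmaG×2, lmag×2
LlMmAaGg gametes: LMAG×1, LMAg×1, LMaG×1, LMag×1, LmAG×1, LmAg×1, LmaG×1, Lmag×1, lMAG×1, lMAg×1, lMaG×1, lMag×1, lmAG×1, lmAg×1, lmaG×1, lmag×1
llMmAaGg×LlMmAaGg grid (16·16=256): LlMMAAGG=2 LlMMAAGg=4 LlMMAAgg=2 LlMMAaGG=4 LlMMAaGg=8 LlMMAagg=4 LlMMaaGG=2 LlMMaaGg=4 LlMMaagg=2 LlMmAAGG=4 LlMmAAGg=8 LlMmAAgg=4 LlMmAaGG=8 LlMmAaGg=16 LlMmAagg=8 LlMmaaGG=4 LlMmaaGg=8 LlMmaagg=4 LlmmAAGG=2 LlmmAAGg=4 LlmmAAgg=2 LlmmAaGG=4 LlmmAaGg=8 LlmmAagg=4 LlmmaaGG=2 LlmmaaGg=4 Llmmaagg=2 llMMAAGG=2 llMMAAGg=4 llMMAAgg=2 llMMAaGG=4 llMMAaGg=8 llMMAagg=4 llMMaaGG=2 llMMaaGg=4 llMMaagg=2 llMmAAGG=4 llMmAAGg=8 llMmAAgg=4 llMmAaGG=8 llMmAaGg=16 llMmAagg=8 llMmaaGG=4 llMmaaGg=8 llMmaagg=4 llmmAAGG=2 llmmAAGg=4 llmmAAgg=2 llmmAaGG=4 llmmAaGg=8 llmmAagg=4 llmmaaGG=2 llmmaaGg=4 llmmaagg=2
L_ M_ A_ G_ hits 54/256; gcd=2; 54÷2/256÷2 = 27/128

P(L_ M_ A_ G_) = 27/128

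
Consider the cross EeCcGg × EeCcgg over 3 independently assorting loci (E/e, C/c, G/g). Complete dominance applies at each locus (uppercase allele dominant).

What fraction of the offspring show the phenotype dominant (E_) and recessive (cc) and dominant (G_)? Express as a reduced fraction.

P(E_ cc G_) = 3/32

EeCcGg gametes: ECG×1, ECg×1, EcG×1, Ecg×1, eCG×1, eCg×1, ecG×1, ecg×1
EeCcgg gametes: ECg×2, Ecg×2, eCg×2, ecg×2
EeCcGg×EeCcgg grid (8·8=64): EECCGg=2 EECCgg=2 EECcGg=4 EECcgg=4 EEccGg=2 EEccgg=2 EeCCGg=4 EeCCgg=4 EeCcGg=8 EeCcgg=8 EeccGg=4 Eeccgg=4 eeCCGg=2 eeCCgg=2 eeCcGg=4 eeCcgg=4 eeccGg=2 eeccgg=2
E_ cc G_ hits 6/64; gcd=2; 6÷2/64÷2 = 3/32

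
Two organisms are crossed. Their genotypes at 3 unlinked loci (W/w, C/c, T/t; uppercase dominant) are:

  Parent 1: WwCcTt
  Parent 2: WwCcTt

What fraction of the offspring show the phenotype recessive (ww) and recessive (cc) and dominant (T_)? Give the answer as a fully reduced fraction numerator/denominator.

P(ww cc T_) = 3/64

WwCcTt gametes: WCT×1, WCt×1, WcT×1, Wct×1, wCT×1, wCt×1, wcT×1, wct×1
WwCcTt gametes: WCT×1, WCt×1, WcT×1, Wct×1, wCT×1, wCt×1, wcT×1, wct×1
WwCcTt×WwCcTt grid (8·8=64): WWCCTT=1 WWCCTt=2 WWCCtt=1 WWCcTT=2 WWCcTt=4 WWCctt=2 WWccTT=1 WWccTt=2 WWcctt=1 WwCCTT=2 WwCCTt=4 WwCCtt=2 WwCcTT=4 WwCcTt=8 WwCctt=4 WwccTT=2 WwccTt=4 Wwcctt=2 wwCCTT=1 wwCCTt=2 wwCCtt=1 wwCcTT=2 wwCcTt=4 wwCctt=2 wwccTT=1 wwccTt=2 wwcctt=1
ww cc T_ hits 3/64; gcd=1; 3÷1/64÷1 = 3/64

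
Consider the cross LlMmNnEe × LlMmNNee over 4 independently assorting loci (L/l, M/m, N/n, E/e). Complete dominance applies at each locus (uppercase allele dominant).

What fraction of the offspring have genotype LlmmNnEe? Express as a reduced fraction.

LlMmNnEe gametes: LMNE×1, LMNe×1, LMnE×1, LMne×1, LmNE×1, LmNe×1, LmnE×1, Lmne×1, lMNE×1, lMNe×1, lMnE×1, lMne×1, lmNE×1, lmNe×1, lmnE×1, lmne×1
LlMmNNee gametes: LMNe×4, LmNe×4, lMNe×4, lmNe×4
LlMmNnEe×LlMmNNee grid (16·16=256): LLMMNNEe=4 LLMMNNee=4 LLMMNnEe=4 LLMMNnee=4 LLMmNNEe=8 LLMmNNee=8 LLMmNnEe=8 LLMmNnee=8 LLmmNNEe=4 LLmmNNee=4 LLmmNnEe=4 LLmmNnee=4 LlMMNNEe=8 LlMMNNee=8 LlMMNnEe=8 LlMMNnee=8 LlMmNNEe=16 LlMmNNee=16 LlMmNnEe=16 LlMmNnee=16 LlmmNNEe=8 LlmmNNee=8 LlmmNnEe=8 LlmmNnee=8 llMMNNEe=4 llMMNNee=4 llMMNnEe=4 llMMNnee=4 llMmNNEe=8 llMmNNee=8 llMmNnEe=8 llMmNnee=8 llmmNNEe=4 llmmNNee=4 llmmNnEe=4 llmmNnee=4
LlmmNnEe hits 8/256; gcd=8; 8÷8/256÷8 = 1/32

P(LlmmNnEe) = 1/32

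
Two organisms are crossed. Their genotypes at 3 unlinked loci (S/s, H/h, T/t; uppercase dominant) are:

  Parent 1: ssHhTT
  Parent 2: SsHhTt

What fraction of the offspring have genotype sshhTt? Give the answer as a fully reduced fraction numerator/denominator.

ssHhTT gametes: sHT×4, shT×4
SsHhTt gametes: SHT×1, SHt×1, ShT×1, Sht×1, sHT×1, sHt×1, shT×1, sht×1
ssHhTT×SsHhTt grid (8·8=64): SsHHTT=4 SsHHTt=4 SsHhTT=8 SsHhTt=8 SshhTT=4 SshhTt=4 ssHHTT=4 ssHHTt=4 ssHhTT=8 ssHhTt=8 sshhTT=4 sshhTt=4
sshhTt hits 4/64; gcd=4; 4÷4/64÷4 = 1/16

P(sshhTt) = 1/16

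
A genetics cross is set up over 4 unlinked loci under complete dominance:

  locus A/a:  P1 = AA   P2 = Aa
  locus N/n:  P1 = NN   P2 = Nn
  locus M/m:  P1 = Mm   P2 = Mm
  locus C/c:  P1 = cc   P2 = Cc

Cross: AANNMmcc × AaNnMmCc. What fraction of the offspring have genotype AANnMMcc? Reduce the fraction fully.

AANNMmcc gametes: ANMc×8, ANmc×8
AaNnMmCc gametes: ANMC×1, ANMc×1, ANmC×1, ANmc×1, AnMC×1, AnMc×1, AnmC×1, Anmc×1, aNMC×1, aNMc×1, aNmC×1, aNmc×1, anMC×1, anMc×1, anmC×1, anmc×1
AANNMmcc×AaNnMmCc grid (16·16=256): AANNMMCc=8 AANNMMcc=8 AANNMmCc=16 AANNMmcc=16 AANNmmCc=8 AANNmmcc=8 AANnMMCc=8 AANnMMcc=8 AANnMmCc=16 AANnMmcc=16 AANnmmCc=8 AANnmmcc=8 AaNNMMCc=8 AaNNMMcc=8 AaNNMmCc=16 AaNNMmcc=16 AaNNmmCc=8 AaNNmmcc=8 AaNnMMCc=8 AaNnMMcc=8 AaNnMmCc=16 AaNnMmcc=16 AaNnmmCc=8 AaNnmmcc=8
AANnMMcc hits 8/256; gcd=8; 8÷8/256÷8 = 1/32

P(AANnMMcc) = 1/32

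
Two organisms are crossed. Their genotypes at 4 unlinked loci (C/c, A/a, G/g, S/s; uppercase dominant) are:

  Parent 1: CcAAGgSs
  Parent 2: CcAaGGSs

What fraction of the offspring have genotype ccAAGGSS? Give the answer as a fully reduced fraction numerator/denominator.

CcAAGgSs gametes: CAGS×2, CAGs×2, CAgS×2, CAgs×2, cAGS×2, cAGs×2, cAgS×2, cAgs×2
CcAaGGSs gametes: CAGS×2, CAGs×2, CaGS×2, CaGs×2, cAGS×2, cAGs×2, caGS×2, caGs×2
CcAAGgSs×CcAaGGSs grid (16·16=256): CCAAGGSS=4 CCAAGGSs=8 CCAAGGss=4 CCAAGgSS=4 CCAAGgSs=8 CCAAGgss=4 CCAaGGSS=4 CCAaGGSs=8 CCAaGGss=4 CCAaGgSS=4 CCAaGgSs=8 CCAaGgss=4 CcAAGGSS=8 CcAAGGSs=16 CcAAGGss=8 CcAAGgSS=8 CcAAGgSs=16 CcAAGgss=8 CcAaGGSS=8 CcAaGGSs=16 CcAaGGss=8 CcAaGgSS=8 CcAaGgSs=16 CcAaGgss=8 ccAAGGSS=4 ccAAGGSs=8 ccAAGGss=4 ccAAGgSS=4 ccAAGgSs=8 ccAAGgss=4 ccAaGGSS=4 ccAaGGSs=8 ccAaGGss=4 ccAaGgSS=4 ccAaGgSs=8 ccAaGgss=4
ccAAGGSS hits 4/256; gcd=4; 4÷4/256÷4 = 1/64

P(ccAAGGSS) = 1/64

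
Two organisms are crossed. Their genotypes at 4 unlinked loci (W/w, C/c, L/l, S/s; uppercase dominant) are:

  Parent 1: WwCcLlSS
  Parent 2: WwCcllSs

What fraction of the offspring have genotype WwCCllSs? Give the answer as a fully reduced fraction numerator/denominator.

P(WwCCllSs) = 1/32

WwCcLlSS gametes: WCLS×2, WClS×2, WcLS×2, WclS×2, wCLS×2, wClS×2, wcLS×2, wclS×2
WwCcllSs gametes: WClS×2, WCls×2, WclS×2, Wcls×2, wClS×2, wCls×2, wclS×2, wcls×2
WwCcLlSS×WwCcllSs grid (16·16=256): WWCCLlSS=4 WWCCLlSs=4 WWCCllSS=4 WWCCllSs=4 WWCcLlSS=8 WWCcLlSs=8 WWCcllSS=8 WWCcllSs=8 WWccLlSS=4 WWccLlSs=4 WWccllSS=4 WWccllSs=4 WwCCLlSS=8 WwCCLlSs=8 WwCCllSS=8 WwCCllSs=8 WwCcLlSS=16 WwCcLlSs=16 WwCcllSS=16 WwCcllSs=16 WwccLlSS=8 WwccLlSs=8 WwccllSS=8 WwccllSs=8 wwCCLlSS=4 wwCCLlSs=4 wwCCllSS=4 wwCCllSs=4 wwCcLlSS=8 wwCcLlSs=8 wwCcllSS=8 wwCcllSs=8 wwccLlSS=4 wwccLlSs=4 wwccllSS=4 wwccllSs=4
WwCCllSs hits 8/256; gcd=8; 8÷8/256÷8 = 1/32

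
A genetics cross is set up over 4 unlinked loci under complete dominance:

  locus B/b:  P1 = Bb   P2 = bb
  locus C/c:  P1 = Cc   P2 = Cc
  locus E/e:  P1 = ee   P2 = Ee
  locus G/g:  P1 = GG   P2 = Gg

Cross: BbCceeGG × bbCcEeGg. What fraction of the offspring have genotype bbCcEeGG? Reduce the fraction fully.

P(bbCcEeGG) = 1/16

BbCceeGG gametes: BCeG×4, BceG×4, bCeG×4, bceG×4
bbCcEeGg gametes: bCEG×2, bCEg×2, bCeG×2, bCeg×2, bcEG×2, bcEg×2, bceG×2, bceg×2
BbCceeGG×bbCcEeGg grid (16·16=256): BbCCEeGG=8 BbCCEeGg=8 BbCCeeGG=8 BbCCeeGg=8 BbCcEeGG=16 BbCcEeGg=16 BbCceeGG=16 BbCceeGg=16 BbccEeGG=8 BbccEeGg=8 BbcceeGG=8 BbcceeGg=8 bbCCEeGG=8 bbCCEeGg=8 bbCCeeGG=8 bbCCeeGg=8 bbCcEeGG=16 bbCcEeGg=16 bbCceeGG=16 bbCceeGg=16 bbccEeGG=8 bbccEeGg=8 bbcceeGG=8 bbcceeGg=8
bbCcEeGG hits 16/256; gcd=16; 16÷16/256÷16 = 1/16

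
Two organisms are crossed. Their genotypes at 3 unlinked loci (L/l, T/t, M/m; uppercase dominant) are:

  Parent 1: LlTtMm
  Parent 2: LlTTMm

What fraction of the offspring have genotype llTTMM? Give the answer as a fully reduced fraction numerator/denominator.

P(llTTMM) = 1/32

LlTtMm gametes: LTM×1, LTm×1, LtM×1, Ltm×1, lTM×1, lTm×1, ltM×1, ltm×1
LlTTMm gametes: LTM×2, LTm×2, lTM×2, lTm×2
LlTtMm×LlTTMm grid (8·8=64): LLTTMM=2 LLTTMm=4 LLTTmm=2 LLTtMM=2 LLTtMm=4 LLTtmm=2 LlTTMM=4 LlTTMm=8 LlTTmm=4 LlTtMM=4 LlTtMm=8 LlTtmm=4 llTTMM=2 llTTMm=4 llTTmm=2 llTtMM=2 llTtMm=4 llTtmm=2
llTTMM hits 2/64; gcd=2; 2÷2/64÷2 = 1/32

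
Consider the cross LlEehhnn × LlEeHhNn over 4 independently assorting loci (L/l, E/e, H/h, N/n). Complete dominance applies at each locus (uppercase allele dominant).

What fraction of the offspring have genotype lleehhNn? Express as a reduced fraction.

LlEehhnn gametes: LEhn×4, Lehn×4, lEhn×4, lehn×4
LlEeHhNn gametes: LEHN×1, LEHn×1, LEhN×1, LEhn×1, LeHN×1, LeHn×1, LehN×1, Lehn×1, lEHN×1, lEHn×1, lEhN×1, lEhn×1, leHN×1, leHn×1, lehN×1, lehn×1
LlEehhnn×LlEeHhNn grid (16·16=256): LLEEHhNn=4 LLEEHhnn=4 LLEEhhNn=4 LLEEhhnn=4 LLEeHhNn=8 LLEeHhnn=8 LLEehhNn=8 LLEehhnn=8 LLeeHhNn=4 LLeeHhnn=4 LLeehhNn=4 LLeehhnn=4 LlEEHhNn=8 LlEEHhnn=8 LlEEhhNn=8 LlEEhhnn=8 LlEeHhNn=16 LlEeHhnn=16 LlEehhNn=16 LlEehhnn=16 LleeHhNn=8 LleeHhnn=8 LleehhNn=8 Lleehhnn=8 llEEHhNn=4 llEEHhnn=4 llEEhhNn=4 llEEhhnn=4 llEeHhNn=8 llEeHhnn=8 llEehhNn=8 llEehhnn=8 lleeHhNn=4 lleeHhnn=4 lleehhNn=4 lleehhnn=4
lleehhNn hits 4/256; gcd=4; 4÷4/256÷4 = 1/64

P(lleehhNn) = 1/64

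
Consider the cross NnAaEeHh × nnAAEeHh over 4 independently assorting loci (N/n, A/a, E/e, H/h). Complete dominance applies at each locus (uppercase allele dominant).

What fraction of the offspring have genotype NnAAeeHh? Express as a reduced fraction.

P(NnAAeeHh) = 1/32

NnAaEeHh gametes: NAEH×1, NAEh×1, NAeH×1, NAeh×1, NaEH×1, NaEh×1, NaeH×1, Naeh×1, nAEH×1, nAEh×1, nAeH×1, nAeh×1, naEH×1, naEh×1, naeH×1, naeh×1
nnAAEeHh gametes: nAEH×4, nAEh×4, nAeH×4, nAeh×4
NnAaEeHh×nnAAEeHh grid (16·16=256): NnAAEEHH=4 NnAAEEHh=8 NnAAEEhh=4 NnAAEeHH=8 NnAAEeHh=16 NnAAEehh=8 NnAAeeHH=4 NnAAeeHh=8 NnAAeehh=4 NnAaEEHH=4 NnAaEEHh=8 NnAaEEhh=4 NnAaEeHH=8 NnAaEeHh=16 NnAaEehh=8 NnAaeeHH=4 NnAaeeHh=8 NnAaeehh=4 nnAAEEHH=4 nnAAEEHh=8 nnAAEEhh=4 nnAAEeHH=8 nnAAEeHh=16 nnAAEehh=8 nnAAeeHH=4 nnAAeeHh=8 nnAAeehh=4 nnAaEEHH=4 nnAaEEHh=8 nnAaEEhh=4 nnAaEeHH=8 nnAaEeHh=16 nnAaEehh=8 nnAaeeHH=4 nnAaeeHh=8 nnAaeehh=4
NnAAeeHh hits 8/256; gcd=8; 8÷8/256÷8 = 1/32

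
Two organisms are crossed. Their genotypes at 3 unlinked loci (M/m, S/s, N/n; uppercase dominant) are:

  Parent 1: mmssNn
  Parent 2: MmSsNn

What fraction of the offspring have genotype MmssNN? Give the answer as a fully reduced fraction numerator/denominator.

mmssNn gametes: msN×4, msn×4
MmSsNn gametes: MSN×1, MSn×1, MsN×1, Msn×1, mSN×1, mSn×1, msN×1, msn×1
mmssNn×MmSsNn grid (8·8=64): MmSsNN=4 MmSsNn=8 MmSsnn=4 MmssNN=4 MmssNn=8 Mmssnn=4 mmSsNN=4 mmSsNn=8 mmSsnn=4 mmssNN=4 mmssNn=8 mmssnn=4
MmssNN hits 4/64; gcd=4; 4÷4/64÷4 = 1/16

P(MmssNN) = 1/16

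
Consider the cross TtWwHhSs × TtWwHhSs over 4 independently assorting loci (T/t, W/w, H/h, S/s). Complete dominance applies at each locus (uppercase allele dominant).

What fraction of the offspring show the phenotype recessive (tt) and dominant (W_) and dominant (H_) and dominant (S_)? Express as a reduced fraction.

P(tt W_ H_ S_) = 27/256

TtWwHhSs gametes: TWHS×1, TWHs×1, TWhS×1, TWhs×1, TwHS×1, TwHs×1, TwhS×1, Twhs×1, tWHS×1, tWHs×1, tWhS×1, tWhs×1, twHS×1, twHs×1, twhS×1, twhs×1
TtWwHhSs gametes: TWHS×1, TWHs×1, TWhS×1, TWhs×1, TwHS×1, TwHs×1, TwhS×1, Twhs×1, tWHS×1, tWHs×1, tWhS×1, tWhs×1, twHS×1, twHs×1, twhS×1, twhs×1
TtWwHhSs×TtWwHhSs grid (16·16=256): TTWWHHSS=1 TTWWHHSs=2 TTWWHHss=1 TTWWHhSS=2 TTWWHhSs=4 TTWWHhss=2 TTWWhhSS=1 TTWWhhSs=2 TTWWhhss=1 TTWwHHSS=2 TTWwHHSs=4 TTWwHHss=2 TTWwHhSS=4 TTWwHhSs=8 TTWwHhss=4 TTWwhhSS=2 TTWwhhSs=4 TTWwhhss=2 TTwwHHSS=1 TTwwHHSs=2 TTwwHHss=1 TTwwHhSS=2 TTwwHhSs=4 TTwwHhss=2 TTwwhhSS=1 TTwwhhSs=2 TTwwhhss=1 TtWWHHSS=2 TtWWHHSs=4 TtWWHHss=2 TtWWHhSS=4 TtWWHhSs=8 TtWWHhss=4 TtWWhhSS=2 TtWWhhSs=4 TtWWhhss=2 TtWwHHSS=4 TtWwHHSs=8 TtWwHHss=4 TtWwHhSS=8 TtWwHhSs=16 TtWwHhss=8 TtWwhhSS=4 TtWwhhSs=8 TtWwhhss=4 TtwwHHSS=2 TtwwHHSs=4 TtwwHHss=2 TtwwHhSS=4 TtwwHhSs=8 TtwwHhss=4 TtwwhhSS=2 TtwwhhSs=4 Ttwwhhss=2 ttWWHHSS=1 ttWWHHSs=2 ttWWHHss=1 ttWWHhSS=2 ttWWHhSs=4 ttWWHhss=2 ttWWhhSS=1 ttWWhhSs=2 ttWWhhss=1 ttWwHHSS=2 ttWwHHSs=4 ttWwHHss=2 ttWwHhSS=4 ttWwHhSs=8 ttWwHhss=4 ttWwhhSS=2 ttWwhhSs=4 ttWwhhss=2 ttwwHHSS=1 ttwwHHSs=2 ttwwHHss=1 ttwwHhSS=2 ttwwHhSs=4 ttwwHhss=2 ttwwhhSS=1 ttwwhhSs=2 ttwwhhss=1
tt W_ H_ S_ hits 27/256; gcd=1; 27÷1/256÷1 = 27/256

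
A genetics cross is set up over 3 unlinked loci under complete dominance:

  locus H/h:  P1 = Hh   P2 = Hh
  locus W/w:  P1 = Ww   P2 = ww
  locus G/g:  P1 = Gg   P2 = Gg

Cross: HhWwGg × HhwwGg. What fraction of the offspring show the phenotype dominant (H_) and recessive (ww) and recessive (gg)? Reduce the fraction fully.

HhWwGg gametes: HWG×1, HWg×1, HwG×1, Hwg×1, hWG×1, hWg×1, hwG×1, hwg×1
HhwwGg gametes: HwG×2, Hwg×2, hwG×2, hwg×2
HhWwGg×HhwwGg grid (8·8=64): HHWwGG=2 HHWwGg=4 HHWwgg=2 HHwwGG=2 HHwwGg=4 HHwwgg=2 HhWwGG=4 HhWwGg=8 HhWwgg=4 HhwwGG=4 HhwwGg=8 Hhwwgg=4 hhWwGG=2 hhWwGg=4 hhWwgg=2 hhwwGG=2 hhwwGg=4 hhwwgg=2
H_ ww gg hits 6/64; gcd=2; 6÷2/64÷2 = 3/32

P(H_ ww gg) = 3/32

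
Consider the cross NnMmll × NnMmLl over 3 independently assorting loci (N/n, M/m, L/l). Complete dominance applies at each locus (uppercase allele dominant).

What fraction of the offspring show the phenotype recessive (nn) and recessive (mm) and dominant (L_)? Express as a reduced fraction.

NnMmll gametes: NMl×2, Nml×2, nMl×2, nml×2
NnMmLl gametes: NML×1, NMl×1, NmL×1, Nml×1, nML×1, nMl×1, nmL×1, nml×1
NnMmll×NnMmLl grid (8·8=64): NNMMLl=2 NNMMll=2 NNMmLl=4 NNMmll=4 NNmmLl=2 NNmmll=2 NnMMLl=4 NnMMll=4 NnMmLl=8 NnMmll=8 NnmmLl=4 Nnmmll=4 nnMMLl=2 nnMMll=2 nnMmLl=4 nnMmll=4 nnmmLl=2 nnmmll=2
nn mm L_ hits 2/64; gcd=2; 2÷2/64÷2 = 1/32

P(nn mm L_) = 1/32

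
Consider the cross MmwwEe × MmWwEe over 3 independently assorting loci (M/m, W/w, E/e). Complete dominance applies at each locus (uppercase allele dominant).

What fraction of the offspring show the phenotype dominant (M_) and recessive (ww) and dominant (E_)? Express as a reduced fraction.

MmwwEe gametes: MwE×2, Mwe×2, mwE×2, mwe×2
MmWwEe gametes: MWE×1, MWe×1, MwE×1, Mwe×1, mWE×1, mWe×1, mwE×1, mwe×1
MmwwEe×MmWwEe grid (8·8=64): MMWwEE=2 MMWwEe=4 MMWwee=2 MMwwEE=2 MMwwEe=4 MMwwee=2 MmWwEE=4 MmWwEe=8 MmWwee=4 MmwwEE=4 MmwwEe=8 Mmwwee=4 mmWwEE=2 mmWwEe=4 mmWwee=2 mmwwEE=2 mmwwEe=4 mmwwee=2
M_ ww E_ hits 18/64; gcd=2; 18÷2/64÷2 = 9/32

P(M_ ww E_) = 9/32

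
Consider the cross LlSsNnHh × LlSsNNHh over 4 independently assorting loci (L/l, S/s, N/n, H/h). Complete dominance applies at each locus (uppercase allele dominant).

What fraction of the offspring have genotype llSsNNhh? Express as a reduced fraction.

P(llSsNNhh) = 1/64

LlSsNnHh gametes: LSNH×1, LSNh×1, LSnH×1, LSnh×1, LsNH×1, LsNh×1, LsnH×1, Lsnh×1, lSNH×1, lSNh×1, lSnH×1, lSnh×1, lsNH×1, lsNh×1, lsnH×1, lsnh×1
LlSsNNHh gametes: LSNH×2, LSNh×2, LsNH×2, LsNh×2, lSNH×2, lSNh×2, lsNH×2, lsNh×2
LlSsNnHh×LlSsNNHh grid (16·16=256): LLSSNNHH=2 LLSSNNHh=4 LLSSNNhh=2 LLSSNnHH=2 LLSSNnHh=4 LLSSNnhh=2 LLSsNNHH=4 LLSsNNHh=8 LLSsNNhh=4 LLSsNnHH=4 LLSsNnHh=8 LLSsNnhh=4 LLssNNHH=2 LLssNNHh=4 LLssNNhh=2 LLssNnHH=2 LLssNnHh=4 LLssNnhh=2 LlSSNNHH=4 LlSSNNHh=8 LlSSNNhh=4 LlSSNnHH=4 LlSSNnHh=8 LlSSNnhh=4 LlSsNNHH=8 LlSsNNHh=16 LlSsNNhh=8 LlSsNnHH=8 LlSsNnHh=16 LlSsNnhh=8 LlssNNHH=4 LlssNNHh=8 LlssNNhh=4 LlssNnHH=4 LlssNnHh=8 LlssNnhh=4 llSSNNHH=2 llSSNNHh=4 llSSNNhh=2 llSSNnHH=2 llSSNnHh=4 llSSNnhh=2 llSsNNHH=4 llSsNNHh=8 llSsNNhh=4 llSsNnHH=4 llSsNnHh=8 llSsNnhh=4 llssNNHH=2 llssNNHh=4 llssNNhh=2 llssNnHH=2 llssNnHh=4 llssNnhh=2
llSsNNhh hits 4/256; gcd=4; 4÷4/256÷4 = 1/64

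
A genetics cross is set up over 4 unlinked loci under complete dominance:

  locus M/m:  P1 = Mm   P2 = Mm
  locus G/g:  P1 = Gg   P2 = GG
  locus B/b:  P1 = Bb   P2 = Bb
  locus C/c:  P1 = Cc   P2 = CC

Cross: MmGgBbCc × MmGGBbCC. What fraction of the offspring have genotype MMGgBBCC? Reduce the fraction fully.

P(MMGgBBCC) = 1/64

MmGgBbCc gametes: MGBC×1, MGBc×1, MGbC×1, MGbc×1, MgBC×1, MgBc×1, MgbC×1, Mgbc×1, mGBC×1, mGBc×1, mGbC×1, mGbc×1, mgBC×1, mgBc×1, mgbC×1, mgbc×1
MmGGBbCC gametes: MGBC×4, MGbC×4, mGBC×4, mGbC×4
MmGgBbCc×MmGGBbCC grid (16·16=256): MMGGBBCC=4 MMGGBBCc=4 MMGGBbCC=8 MMGGBbCc=8 MMGGbbCC=4 MMGGbbCc=4 MMGgBBCC=4 MMGgBBCc=4 MMGgBbCC=8 MMGgBbCc=8 MMGgbbCC=4 MMGgbbCc=4 MmGGBBCC=8 MmGGBBCc=8 MmGGBbCC=16 MmGGBbCc=16 MmGGbbCC=8 MmGGbbCc=8 MmGgBBCC=8 MmGgBBCc=8 MmGgBbCC=16 MmGgBbCc=16 MmGgbbCC=8 MmGgbbCc=8 mmGGBBCC=4 mmGGBBCc=4 mmGGBbCC=8 mmGGBbCc=8 mmGGbbCC=4 mmGGbbCc=4 mmGgBBCC=4 mmGgBBCc=4 mmGgBbCC=8 mmGgBbCc=8 mmGgbbCC=4 mmGgbbCc=4
MMGgBBCC hits 4/256; gcd=4; 4÷4/256÷4 = 1/64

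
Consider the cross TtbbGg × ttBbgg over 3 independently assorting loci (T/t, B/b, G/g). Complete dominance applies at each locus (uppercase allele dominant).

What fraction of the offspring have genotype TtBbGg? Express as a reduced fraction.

P(TtBbGg) = 1/8

TtbbGg gametes: TbG×2, Tbg×2, tbG×2, tbg×2
ttBbgg gametes: tBg×4, tbg×4
TtbbGg×ttBbgg grid (8·8=64): TtBbGg=8 TtBbgg=8 TtbbGg=8 Ttbbgg=8 ttBbGg=8 ttBbgg=8 ttbbGg=8 ttbbgg=8
TtBbGg hits 8/64; gcd=8; 8÷8/64÷8 = 1/8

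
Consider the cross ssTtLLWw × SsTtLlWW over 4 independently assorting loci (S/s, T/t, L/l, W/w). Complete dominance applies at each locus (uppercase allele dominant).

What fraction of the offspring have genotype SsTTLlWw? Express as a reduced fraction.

ssTtLLWw gametes: sTLW×4, sTLw×4, stLW×4, stLw×4
SsTtLlWW gametes: STLW×2, STlW×2, StLW×2, StlW×2, sTLW×2, sTlW×2, stLW×2, stlW×2
ssTtLLWw×SsTtLlWW grid (16·16=256): SsTTLLWW=8 SsTTLLWw=8 SsTTLlWW=8 SsTTLlWw=8 SsTtLLWW=16 SsTtLLWw=16 SsTtLlWW=16 SsTtLlWw=16 SsttLLWW=8 SsttLLWw=8 SsttLlWW=8 SsttLlWw=8 ssTTLLWW=8 ssTTLLWw=8 ssTTLlWW=8 ssTTLlWw=8 ssTtLLWW=16 ssTtLLWw=16 ssTtLlWW=16 ssTtLlWw=16 ssttLLWW=8 ssttLLWw=8 ssttLlWW=8 ssttLlWw=8
SsTTLlWw hits 8/256; gcd=8; 8÷8/256÷8 = 1/32

P(SsTTLlWw) = 1/32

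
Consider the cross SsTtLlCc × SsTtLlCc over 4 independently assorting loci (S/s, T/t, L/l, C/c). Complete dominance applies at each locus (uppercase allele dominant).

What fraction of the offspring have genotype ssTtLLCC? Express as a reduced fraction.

P(ssTtLLCC) = 1/128

SsTtLlCc gametes: STLC×1, STLc×1, STlC×1, STlc×1, StLC×1, StLc×1, StlC×1, Stlc×1, sTLC×1, sTLc×1, sTlC×1, sTlc×1, stLC×1, stLc×1, stlC×1, stlc×1
SsTtLlCc gametes: STLC×1, STLc×1, STlC×1, STlc×1, StLC×1, StLc×1, StlC×1, Stlc×1, sTLC×1, sTLc×1, sTlC×1, sTlc×1, stLC×1, stLc×1, stlC×1, stlc×1
SsTtLlCc×SsTtLlCc grid (16·16=256): SSTTLLCC=1 SSTTLLCc=2 SSTTLLcc=1 SSTTLlCC=2 SSTTLlCc=4 SSTTLlcc=2 SSTTllCC=1 SSTTllCc=2 SSTTllcc=1 SSTtLLCC=2 SSTtLLCc=4 SSTtLLcc=2 SSTtLlCC=4 SSTtLlCc=8 SSTtLlcc=4 SSTtllCC=2 SSTtllCc=4 SSTtllcc=2 SSttLLCC=1 SSttLLCc=2 SSttLLcc=1 SSttLlCC=2 SSttLlCc=4 SSttLlcc=2 SSttllCC=1 SSttllCc=2 SSttllcc=1 SsTTLLCC=2 SsTTLLCc=4 SsTTLLcc=2 SsTTLlCC=4 SsTTLlCc=8 SsTTLlcc=4 SsTTllCC=2 SsTTllCc=4 SsTTllcc=2 SsTtLLCC=4 SsTtLLCc=8 SsTtLLcc=4 SsTtLlCC=8 SsTtLlCc=16 SsTtLlcc=8 SsTtllCC=4 SsTtllCc=8 SsTtllcc=4 SsttLLCC=2 SsttLLCc=4 SsttLLcc=2 SsttLlCC=4 SsttLlCc=8 SsttLlcc=4 SsttllCC=2 SsttllCc=4 Ssttllcc=2 ssTTLLCC=1 ssTTLLCc=2 ssTTLLcc=1 ssTTLlCC=2 ssTTLlCc=4 ssTTLlcc=2 ssTTllCC=1 ssTTllCc=2 ssTTllcc=1 ssTtLLCC=2 ssTtLLCc=4 ssTtLLcc=2 ssTtLlCC=4 ssTtLlCc=8 ssTtLlcc=4 ssTtllCC=2 ssTtllCc=4 ssTtllcc=2 ssttLLCC=1 ssttLLCc=2 ssttLLcc=1 ssttLlCC=2 ssttLlCc=4 ssttLlcc=2 ssttllCC=1 ssttllCc=2 ssttllcc=1
ssTtLLCC hits 2/256; gcd=2; 2÷2/256÷2 = 1/128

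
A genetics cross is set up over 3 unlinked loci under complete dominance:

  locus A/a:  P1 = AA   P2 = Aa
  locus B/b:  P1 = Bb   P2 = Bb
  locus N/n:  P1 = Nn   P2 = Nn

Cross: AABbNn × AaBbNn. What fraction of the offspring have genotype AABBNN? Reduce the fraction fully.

AABbNn gametes: ABN×2, ABn×2, AbN×2, Abn×2
AaBbNn gametes: ABN×1, ABn×1, AbN×1, Abn×1, aBN×1, aBn×1, abN×1, abn×1
AABbNn×AaBbNn grid (8·8=64): AABBNN=2 AABBNn=4 AABBnn=2 AABbNN=4 AABbNn=8 AABbnn=4 AAbbNN=2 AAbbNn=4 AAbbnn=2 AaBBNN=2 AaBBNn=4 AaBBnn=2 AaBbNN=4 AaBbNn=8 AaBbnn=4 AabbNN=2 AabbNn=4 Aabbnn=2
AABBNN hits 2/64; gcd=2; 2÷2/64÷2 = 1/32

P(AABBNN) = 1/32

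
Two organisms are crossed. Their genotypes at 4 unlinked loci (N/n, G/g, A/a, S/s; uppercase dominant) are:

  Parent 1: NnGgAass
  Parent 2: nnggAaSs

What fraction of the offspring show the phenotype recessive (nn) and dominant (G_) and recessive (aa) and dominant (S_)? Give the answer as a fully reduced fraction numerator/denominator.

P(nn G_ aa S_) = 1/32

NnGgAass gametes: NGAs×2, NGas×2, NgAs×2, Ngas×2, nGAs×2, nGas×2, ngAs×2, ngas×2
nnggAaSs gametes: ngAS×4, ngAs×4, ngaS×4, ngas×4
NnGgAass×nnggAaSs grid (16·16=256): NnGgAASs=8 NnGgAAss=8 NnGgAaSs=16 NnGgAass=16 NnGgaaSs=8 NnGgaass=8 NnggAASs=8 NnggAAss=8 NnggAaSs=16 NnggAass=16 NnggaaSs=8 Nnggaass=8 nnGgAASs=8 nnGgAAss=8 nnGgAaSs=16 nnGgAass=16 nnGgaaSs=8 nnGgaass=8 nnggAASs=8 nnggAAss=8 nnggAaSs=16 nnggAass=16 nnggaaSs=8 nnggaass=8
nn G_ aa S_ hits 8/256; gcd=8; 8÷8/256÷8 = 1/32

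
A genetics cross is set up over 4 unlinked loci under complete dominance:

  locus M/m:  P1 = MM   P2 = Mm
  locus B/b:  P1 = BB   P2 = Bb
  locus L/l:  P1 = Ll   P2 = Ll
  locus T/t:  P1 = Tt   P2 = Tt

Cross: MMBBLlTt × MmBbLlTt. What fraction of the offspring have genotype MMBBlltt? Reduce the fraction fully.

MMBBLlTt gametes: MBLT×4, MBLt×4, MBlT×4, MBlt×4
MmBbLlTt gametes: MBLT×1, MBLt×1, MBlT×1, MBlt×1, MbLT×1, MbLt×1, MblT×1, Mblt×1, mBLT×1, mBLt×1, mBlT×1, mBlt×1, mbLT×1, mbLt×1, mblT×1, mblt×1
MMBBLlTt×MmBbLlTt grid (16·16=256): MMBBLLTT=4 MMBBLLTt=8 MMBBLLtt=4 MMBBLlTT=8 MMBBLlTt=16 MMBBLltt=8 MMBBllTT=4 MMBBllTt=8 MMBBlltt=4 MMBbLLTT=4 MMBbLLTt=8 MMBbLLtt=4 MMBbLlTT=8 MMBbLlTt=16 MMBbLltt=8 MMBbllTT=4 MMBbllTt=8 MMBblltt=4 MmBBLLTT=4 MmBBLLTt=8 MmBBLLtt=4 MmBBLlTT=8 MmBBLlTt=16 MmBBLltt=8 MmBBllTT=4 MmBBllTt=8 MmBBlltt=4 MmBbLLTT=4 MmBbLLTt=8 MmBbLLtt=4 MmBbLlTT=8 MmBbLlTt=16 MmBbLltt=8 MmBbllTT=4 MmBbllTt=8 MmBblltt=4
MMBBlltt hits 4/256; gcd=4; 4÷4/256÷4 = 1/64

P(MMBBlltt) = 1/64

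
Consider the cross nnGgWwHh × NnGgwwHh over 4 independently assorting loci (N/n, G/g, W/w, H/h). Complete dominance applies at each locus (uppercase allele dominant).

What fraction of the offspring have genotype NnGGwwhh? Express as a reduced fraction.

P(NnGGwwhh) = 1/64

nnGgWwHh gametes: nGWH×2, nGWh×2, nGwH×2, nGwh×2, ngWH×2, ngWh×2, ngwH×2, ngwh×2
NnGgwwHh gametes: NGwH×2, NGwh×2, NgwH×2, Ngwh×2, nGwH×2, nGwh×2, ngwH×2, ngwh×2
nnGgWwHh×NnGgwwHh grid (16·16=256): NnGGWwHH=4 NnGGWwHh=8 NnGGWwhh=4 NnGGwwHH=4 NnGGwwHh=8 NnGGwwhh=4 NnGgWwHH=8 NnGgWwHh=16 NnGgWwhh=8 NnGgwwHH=8 NnGgwwHh=16 NnGgwwhh=8 NnggWwHH=4 NnggWwHh=8 NnggWwhh=4 NnggwwHH=4 NnggwwHh=8 Nnggwwhh=4 nnGGWwHH=4 nnGGWwHh=8 nnGGWwhh=4 nnGGwwHH=4 nnGGwwHh=8 nnGGwwhh=4 nnGgWwHH=8 nnGgWwHh=16 nnGgWwhh=8 nnGgwwHH=8 nnGgwwHh=16 nnGgwwhh=8 nnggWwHH=4 nnggWwHh=8 nnggWwhh=4 nnggwwHH=4 nnggwwHh=8 nnggwwhh=4
NnGGwwhh hits 4/256; gcd=4; 4÷4/256÷4 = 1/64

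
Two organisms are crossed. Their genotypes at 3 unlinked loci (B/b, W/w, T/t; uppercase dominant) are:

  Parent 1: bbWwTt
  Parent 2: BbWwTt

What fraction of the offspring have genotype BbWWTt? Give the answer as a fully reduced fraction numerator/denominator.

bbWwTt gametes: bWT×2, bWt×2, bwT×2, bwt×2
BbWwTt gametes: BWT×1, BWt×1, BwT×1, Bwt×1, bWT×1, bWt×1, bwT×1, bwt×1
bbWwTt×BbWwTt grid (8·8=64): BbWWTT=2 BbWWTt=4 BbWWtt=2 BbWwTT=4 BbWwTt=8 BbWwtt=4 BbwwTT=2 BbwwTt=4 Bbwwtt=2 bbWWTT=2 bbWWTt=4 bbWWtt=2 bbWwTT=4 bbWwTt=8 bbWwtt=4 bbwwTT=2 bbwwTt=4 bbwwtt=2
BbWWTt hits 4/64; gcd=4; 4÷4/64÷4 = 1/16

P(BbWWTt) = 1/16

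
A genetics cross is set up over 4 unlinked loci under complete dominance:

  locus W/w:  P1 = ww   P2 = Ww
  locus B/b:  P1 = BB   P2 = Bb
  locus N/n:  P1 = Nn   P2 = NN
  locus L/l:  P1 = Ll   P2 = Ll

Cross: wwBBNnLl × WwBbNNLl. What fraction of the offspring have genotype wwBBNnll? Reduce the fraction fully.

wwBBNnLl gametes: wBNL×4, wBNl×4, wBnL×4, wBnl×4
WwBbNNLl gametes: WBNL×2, WBNl×2, WbNL×2, WbNl×2, wBNL×2, wBNl×2, wbNL×2, wbNl×2
wwBBNnLl×WwBbNNLl grid (16·16=256): WwBBNNLL=8 WwBBNNLl=16 WwBBNNll=8 WwBBNnLL=8 WwBBNnLl=16 WwBBNnll=8 WwBbNNLL=8 WwBbNNLl=16 WwBbNNll=8 WwBbNnLL=8 WwBbNnLl=16 WwBbNnll=8 wwBBNNLL=8 wwBBNNLl=16 wwBBNNll=8 wwBBNnLL=8 wwBBNnLl=16 wwBBNnll=8 wwBbNNLL=8 wwBbNNLl=16 wwBbNNll=8 wwBbNnLL=8 wwBbNnLl=16 wwBbNnll=8
wwBBNnll hits 8/256; gcd=8; 8÷8/256÷8 = 1/32

P(wwBBNnll) = 1/32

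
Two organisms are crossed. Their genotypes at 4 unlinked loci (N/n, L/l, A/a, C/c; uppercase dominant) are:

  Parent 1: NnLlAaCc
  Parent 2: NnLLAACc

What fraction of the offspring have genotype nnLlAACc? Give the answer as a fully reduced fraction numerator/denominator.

NnLlAaCc gametes: NLAC×1, NLAc×1, NLaC×1, NLac×1, NlAC×1, NlAc×1, NlaC×1, Nlac×1, nLAC×1, nLAc×1, nLaC×1, nLac×1, nlAC×1, nlAc×1, nlaC×1, nlac×1
NnLLAACc gametes: NLAC×4, NLAc×4, nLAC×4, nLAc×4
NnLlAaCc×NnLLAACc grid (16·16=256): NNLLAACC=4 NNLLAACc=8 NNLLAAcc=4 NNLLAaCC=4 NNLLAaCc=8 NNLLAacc=4 NNLlAACC=4 NNLlAACc=8 NNLlAAcc=4 NNLlAaCC=4 NNLlAaCc=8 NNLlAacc=4 NnLLAACC=8 NnLLAACc=16 NnLLAAcc=8 NnLLAaCC=8 NnLLAaCc=16 NnLLAacc=8 NnLlAACC=8 NnLlAACc=16 NnLlAAcc=8 NnLlAaCC=8 NnLlAaCc=16 NnLlAacc=8 nnLLAACC=4 nnLLAACc=8 nnLLAAcc=4 nnLLAaCC=4 nnLLAaCc=8 nnLLAacc=4 nnLlAACC=4 nnLlAACc=8 nnLlAAcc=4 nnLlAaCC=4 nnLlAaCc=8 nnLlAacc=4
nnLlAACc hits 8/256; gcd=8; 8÷8/256÷8 = 1/32

P(nnLlAACc) = 1/32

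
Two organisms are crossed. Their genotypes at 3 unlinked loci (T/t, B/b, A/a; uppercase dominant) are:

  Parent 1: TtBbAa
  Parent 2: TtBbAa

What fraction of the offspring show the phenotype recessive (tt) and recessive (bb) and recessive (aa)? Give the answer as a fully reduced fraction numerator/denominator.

P(tt bb aa) = 1/64

TtBbAa gametes: TBA×1, TBa×1, TbA×1, Tba×1, tBA×1, tBa×1, tbA×1, tba×1
TtBbAa gametes: TBA×1, TBa×1, TbA×1, Tba×1, tBA×1, tBa×1, tbA×1, tba×1
TtBbAa×TtBbAa grid (8·8=64): TTBBAA=1 TTBBAa=2 TTBBaa=1 TTBbAA=2 TTBbAa=4 TTBbaa=2 TTbbAA=1 TTbbAa=2 TTbbaa=1 TtBBAA=2 TtBBAa=4 TtBBaa=2 TtBbAA=4 TtBbAa=8 TtBbaa=4 TtbbAA=2 TtbbAa=4 Ttbbaa=2 ttBBAA=1 ttBBAa=2 ttBBaa=1 ttBbAA=2 ttBbAa=4 ttBbaa=2 ttbbAA=1 ttbbAa=2 ttbbaa=1
tt bb aa hits 1/64; gcd=1; 1÷1/64÷1 = 1/64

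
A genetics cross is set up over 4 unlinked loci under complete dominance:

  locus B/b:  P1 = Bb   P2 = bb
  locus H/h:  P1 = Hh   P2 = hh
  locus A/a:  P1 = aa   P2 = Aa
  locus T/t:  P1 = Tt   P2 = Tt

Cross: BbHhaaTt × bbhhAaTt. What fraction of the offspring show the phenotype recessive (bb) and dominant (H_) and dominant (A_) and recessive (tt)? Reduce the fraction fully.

BbHhaaTt gametes: BHaT×2, BHat×2, BhaT×2, Bhat×2, bHaT×2, bHat×2, bhaT×2, bhat×2
bbhhAaTt gametes: bhAT×4, bhAt×4, bhaT×4, bhat×4
BbHhaaTt×bbhhAaTt grid (16·16=256): BbHhAaTT=8 BbHhAaTt=16 BbHhAatt=8 BbHhaaTT=8 BbHhaaTt=16 BbHhaatt=8 BbhhAaTT=8 BbhhAaTt=16 BbhhAatt=8 BbhhaaTT=8 BbhhaaTt=16 Bbhhaatt=8 bbHhAaTT=8 bbHhAaTt=16 bbHhAatt=8 bbHhaaTT=8 bbHhaaTt=16 bbHhaatt=8 bbhhAaTT=8 bbhhAaTt=16 bbhhAatt=8 bbhhaaTT=8 bbhhaaTt=16 bbhhaatt=8
bb H_ A_ tt hits 8/256; gcd=8; 8÷8/256÷8 = 1/32

P(bb H_ A_ tt) = 1/32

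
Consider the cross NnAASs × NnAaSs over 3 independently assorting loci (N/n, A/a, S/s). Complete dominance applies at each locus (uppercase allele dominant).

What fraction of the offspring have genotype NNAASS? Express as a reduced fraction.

P(NNAASS) = 1/32

NnAASs gametes: NAS×2, NAs×2, nAS×2, nAs×2
NnAaSs gametes: NAS×1, NAs×1, NaS×1, Nas×1, nAS×1, nAs×1, naS×1, nas×1
NnAASs×NnAaSs grid (8·8=64): NNAASS=2 NNAASs=4 NNAAss=2 NNAaSS=2 NNAaSs=4 NNAass=2 NnAASS=4 NnAASs=8 NnAAss=4 NnAaSS=4 NnAaSs=8 NnAass=4 nnAASS=2 nnAASs=4 nnAAss=2 nnAaSS=2 nnAaSs=4 nnAass=2
NNAASS hits 2/64; gcd=2; 2÷2/64÷2 = 1/32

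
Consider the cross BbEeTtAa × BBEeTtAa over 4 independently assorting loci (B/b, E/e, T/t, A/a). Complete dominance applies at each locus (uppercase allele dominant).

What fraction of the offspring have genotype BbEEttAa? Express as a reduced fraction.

BbEeTtAa gametes: BETA×1, BETa×1, BEtA×1, BEta×1, BeTA×1, BeTa×1, BetA×1, Beta×1, bETA×1, bETa×1, bEtA×1, bEta×1, beTA×1, beTa×1, betA×1, beta×1
BBEeTtAa gametes: BETA×2, BETa×2, BEtA×2, BEta×2, BeTA×2, BeTa×2, BetA×2, Beta×2
BbEeTtAa×BBEeTtAa grid (16·16=256): BBEETTAA=2 BBEETTAa=4 BBEETTaa=2 BBEETtAA=4 BBEETtAa=8 BBEETtaa=4 BBEEttAA=2 BBEEttAa=4 BBEEttaa=2 BBEeTTAA=4 BBEeTTAa=8 BBEeTTaa=4 BBEeTtAA=8 BBEeTtAa=16 BBEeTtaa=8 BBEettAA=4 BBEettAa=8 BBEettaa=4 BBeeTTAA=2 BBeeTTAa=4 BBeeTTaa=2 BBeeTtAA=4 BBeeTtAa=8 BBeeTtaa=4 BBeettAA=2 BBeettAa=4 BBeettaa=2 BbEETTAA=2 BbEETTAa=4 BbEETTaa=2 BbEETtAA=4 BbEETtAa=8 BbEETtaa=4 BbEEttAA=2 BbEEttAa=4 BbEEttaa=2 BbEeTTAA=4 BbEeTTAa=8 BbEeTTaa=4 BbEeTtAA=8 BbEeTtAa=16 BbEeTtaa=8 BbEettAA=4 BbEettAa=8 BbEettaa=4 BbeeTTAA=2 BbeeTTAa=4 BbeeTTaa=2 BbeeTtAA=4 BbeeTtAa=8 BbeeTtaa=4 BbeettAA=2 BbeettAa=4 Bbeettaa=2
BbEEttAa hits 4/256; gcd=4; 4÷4/256÷4 = 1/64

P(BbEEttAa) = 1/64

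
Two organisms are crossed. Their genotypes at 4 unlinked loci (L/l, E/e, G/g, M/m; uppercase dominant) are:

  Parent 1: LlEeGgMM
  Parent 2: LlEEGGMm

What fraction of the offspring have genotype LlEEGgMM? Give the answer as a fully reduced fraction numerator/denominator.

LlEeGgMM gametes: LEGM×2, LEgM×2, LeGM×2, LegM×2, lEGM×2, lEgM×2, leGM×2, legM×2
LlEEGGMm gametes: LEGM×4, LEGm×4, lEGM×4, lEGm×4
LlEeGgMM×LlEEGGMm grid (16·16=256): LLEEGGMM=8 LLEEGGMm=8 LLEEGgMM=8 LLEEGgMm=8 LLEeGGMM=8 LLEeGGMm=8 LLEeGgMM=8 LLEeGgMm=8 LlEEGGMM=16 LlEEGGMm=16 LlEEGgMM=16 LlEEGgMm=16 LlEeGGMM=16 LlEeGGMm=16 LlEeGgMM=16 LlEeGgMm=16 llEEGGMM=8 llEEGGMm=8 llEEGgMM=8 llEEGgMm=8 llEeGGMM=8 llEeGGMm=8 llEeGgMM=8 llEeGgMm=8
LlEEGgMM hits 16/256; gcd=16; 16÷16/256÷16 = 1/16

P(LlEEGgMM) = 1/16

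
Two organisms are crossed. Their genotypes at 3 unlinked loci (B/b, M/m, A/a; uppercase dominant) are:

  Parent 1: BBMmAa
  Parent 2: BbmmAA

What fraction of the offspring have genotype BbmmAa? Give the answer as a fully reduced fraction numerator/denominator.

P(BbmmAa) = 1/8

BBMmAa gametes: BMA×2, BMa×2, BmA×2, Bma×2
BbmmAA gametes: BmA×4, bmA×4
BBMmAa×BbmmAA grid (8·8=64): BBMmAA=8 BBMmAa=8 BBmmAA=8 BBmmAa=8 BbMmAA=8 BbMmAa=8 BbmmAA=8 BbmmAa=8
BbmmAa hits 8/64; gcd=8; 8÷8/64÷8 = 1/8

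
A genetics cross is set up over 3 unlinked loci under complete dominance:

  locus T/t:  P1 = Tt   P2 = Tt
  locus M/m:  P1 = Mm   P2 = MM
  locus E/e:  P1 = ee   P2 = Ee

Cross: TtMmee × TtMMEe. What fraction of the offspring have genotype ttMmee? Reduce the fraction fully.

TtMmee gametes: TMe×2, Tme×2, tMe×2, tme×2
TtMMEe gametes: TME×2, TMe×2, tME×2, tMe×2
TtMmee×TtMMEe grid (8·8=64): TTMMEe=4 TTMMee=4 TTMmEe=4 TTMmee=4 TtMMEe=8 TtMMee=8 TtMmEe=8 TtMmee=8 ttMMEe=4 ttMMee=4 ttMmEe=4 ttMmee=4
ttMmee hits 4/64; gcd=4; 4÷4/64÷4 = 1/16

P(ttMmee) = 1/16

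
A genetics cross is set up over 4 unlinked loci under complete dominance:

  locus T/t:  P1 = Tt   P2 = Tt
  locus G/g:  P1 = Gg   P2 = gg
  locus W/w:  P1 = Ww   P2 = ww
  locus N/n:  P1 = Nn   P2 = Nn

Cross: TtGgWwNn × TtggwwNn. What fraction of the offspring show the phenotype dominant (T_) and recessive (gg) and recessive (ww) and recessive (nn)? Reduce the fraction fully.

P(T_ gg ww nn) = 3/64

TtGgWwNn gametes: TGWN×1, TGWn×1, TGwN×1, TGwn×1, TgWN×1, TgWn×1, TgwN×1, Tgwn×1, tGWN×1, tGWn×1, tGwN×1, tGwn×1, tgWN×1, tgWn×1, tgwN×1, tgwn×1
TtggwwNn gametes: TgwN×4, Tgwn×4, tgwN×4, tgwn×4
TtGgWwNn×TtggwwNn grid (16·16=256): TTGgWwNN=4 TTGgWwNn=8 TTGgWwnn=4 TTGgwwNN=4 TTGgwwNn=8 TTGgwwnn=4 TTggWwNN=4 TTggWwNn=8 TTggWwnn=4 TTggwwNN=4 TTggwwNn=8 TTggwwnn=4 TtGgWwNN=8 TtGgWwNn=16 TtGgWwnn=8 TtGgwwNN=8 TtGgwwNn=16 TtGgwwnn=8 TtggWwNN=8 TtggWwNn=16 TtggWwnn=8 TtggwwNN=8 TtggwwNn=16 Ttggwwnn=8 ttGgWwNN=4 ttGgWwNn=8 ttGgWwnn=4 ttGgwwNN=4 ttGgwwNn=8 ttGgwwnn=4 ttggWwNN=4 ttggWwNn=8 ttggWwnn=4 ttggwwNN=4 ttggwwNn=8 ttggwwnn=4
T_ gg ww nn hits 12/256; gcd=4; 12÷4/256÷4 = 3/64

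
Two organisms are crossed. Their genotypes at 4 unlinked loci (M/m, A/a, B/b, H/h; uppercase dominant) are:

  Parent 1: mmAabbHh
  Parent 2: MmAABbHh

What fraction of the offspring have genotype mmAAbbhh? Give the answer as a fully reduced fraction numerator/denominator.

mmAabbHh gametes: mAbH×4, mAbh×4, mabH×4, mabh×4
MmAABbHh gametes: MABH×2, MABh×2, MAbH×2, MAbh×2, mABH×2, mABh×2, mAbH×2, mAbh×2
mmAabbHh×MmAABbHh grid (16·16=256): MmAABbHH=8 MmAABbHh=16 MmAABbhh=8 MmAAbbHH=8 MmAAbbHh=16 MmAAbbhh=8 MmAaBbHH=8 MmAaBbHh=16 MmAaBbhh=8 MmAabbHH=8 MmAabbHh=16 MmAabbhh=8 mmAABbHH=8 mmAABbHh=16 mmAABbhh=8 mmAAbbHH=8 mmAAbbHh=16 mmAAbbhh=8 mmAaBbHH=8 mmAaBbHh=16 mmAaBbhh=8 mmAabbHH=8 mmAabbHh=16 mmAabbhh=8
mmAAbbhh hits 8/256; gcd=8; 8÷8/256÷8 = 1/32

P(mmAAbbhh) = 1/32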